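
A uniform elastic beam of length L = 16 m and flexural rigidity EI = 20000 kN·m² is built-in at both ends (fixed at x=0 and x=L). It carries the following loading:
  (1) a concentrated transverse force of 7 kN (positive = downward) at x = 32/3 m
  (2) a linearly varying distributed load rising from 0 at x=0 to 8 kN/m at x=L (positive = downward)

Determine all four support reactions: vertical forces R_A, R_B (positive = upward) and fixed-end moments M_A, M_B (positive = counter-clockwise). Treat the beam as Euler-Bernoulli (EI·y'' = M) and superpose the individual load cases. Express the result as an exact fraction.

Load 1 — point force P=7 kN at a=32/3 m (b=L-a=16/3):
  R_A = Pb²(3a+b)/L³ = 7·(16/3)²·(3·(32/3)+(16/3))/16³ = 49/27 kN
  M_A = Pab²/L² = 7·(32/3)·(16/3)²/16² = 224/27 kN·m
  R_B = Pa²(a+3b)/L³ = 7·(32/3)²·((32/3)+3·(16/3))/16³ = 140/27 kN
  M_B = -Pa²b/L² = -7·(32/3)²·(16/3)/16² = -448/27 kN·m
Load 2 — triangular load w₀=8 kN/m (0→w₀ over full span):
  R_A = 3w₀L/20 = 3·8·16/20 = 96/5 kN
  M_A = w₀L²/30 = 8·16²/30 = 1024/15 kN·m
  R_B = 7w₀L/20 = 7·8·16/20 = 224/5 kN
  M_B = -w₀L²/20 = -8·16²/20 = -512/5 kN·m
Superposition: R_A = 2837/135 kN, M_A = 10336/135 kN·m, R_B = 6748/135 kN, M_B = -16064/135 kN·m

R_A = 2837/135 kN, M_A = 10336/135 kN·m, R_B = 6748/135 kN, M_B = -16064/135 kN·m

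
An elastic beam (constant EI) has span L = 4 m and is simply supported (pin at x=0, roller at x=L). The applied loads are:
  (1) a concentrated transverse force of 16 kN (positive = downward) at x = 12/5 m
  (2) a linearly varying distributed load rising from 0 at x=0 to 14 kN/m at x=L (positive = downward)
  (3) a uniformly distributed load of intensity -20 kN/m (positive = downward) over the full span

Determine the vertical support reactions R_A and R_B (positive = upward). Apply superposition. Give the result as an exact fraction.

Load 1 — point force P=16 kN at a=12/5 m (b=L-a=8/5):
  R_A = Pb/L = 16·(8/5)/4 = 32/5 kN
  R_B = Pa/L = 16·(12/5)/4 = 48/5 kN
Load 2 — triangular load w₀=14 kN/m (0→w₀ over full span):
  R_A = w₀L/6 = 14·4/6 = 28/3 kN
  R_B = w₀L/3 = 14·4/3 = 56/3 kN
Load 3 — uniform load w=-20 kN/m over full span:
  R_A = wL/2 = (-20)·4/2 = -40 kN
  R_B = wL/2 = (-20)·4/2 = -40 kN
Superposition: R_A = -364/15 kN, R_B = -176/15 kN

R_A = -364/15 kN, R_B = -176/15 kN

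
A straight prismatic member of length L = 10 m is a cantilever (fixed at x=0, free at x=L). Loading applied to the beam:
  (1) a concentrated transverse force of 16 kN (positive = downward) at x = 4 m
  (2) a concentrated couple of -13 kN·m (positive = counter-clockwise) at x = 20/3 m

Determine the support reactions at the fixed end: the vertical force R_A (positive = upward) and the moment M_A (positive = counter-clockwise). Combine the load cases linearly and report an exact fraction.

Load 1 — point force P=16 kN at a=4 m (b=L-a=6):
  R_A = P = 16 kN
  M_A = Pa = 16·4 = 64 kN·m
Load 2 — applied couple M₀=-13 kN·m at a=20/3 m (b=L-a=10/3):
  R_A = 0 kN
  M_A = -M₀ = -(-13) = 13 kN·m
Superposition: R_A = 16 kN, M_A = 77 kN·m

R_A = 16 kN, M_A = 77 kN·m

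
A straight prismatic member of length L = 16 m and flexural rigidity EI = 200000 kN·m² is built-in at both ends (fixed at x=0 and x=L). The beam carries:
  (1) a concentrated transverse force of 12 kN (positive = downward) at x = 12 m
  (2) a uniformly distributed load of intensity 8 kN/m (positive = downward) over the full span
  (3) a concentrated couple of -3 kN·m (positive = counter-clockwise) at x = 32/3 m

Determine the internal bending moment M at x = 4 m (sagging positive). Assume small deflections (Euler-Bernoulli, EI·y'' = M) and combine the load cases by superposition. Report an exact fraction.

M(4) = 119/6 kN·m

Load 1 — point force P=12 kN at a=12 m (b=L-a=4):
  M_1 = Pb²(3a+b)x/L³ - Pab²/L²  [x≤a] = 12·4²·(3·12+4)·4/16³ - 12·12·4²/16² = -3/2 kN·m
Load 2 — uniform load w=8 kN/m over full span:
  M_2 = wLx/2 - wL²/12 - wx²/2 = 8·16·4/2 - 8·16²/12 - 8·4²/2 = 64/3 kN·m
Load 3 — applied couple M₀=-3 kN·m at a=32/3 m (b=L-a=16/3):
  M_3 = R_Ax - M_A  [x≤a] with R_A=-1/4, M_A=-1 = (-1/4)·4 - (-1) = 0 kN·m
Superposition: M = Σ M_i = 119/6 kN·m ≈ 19.833333 kN·m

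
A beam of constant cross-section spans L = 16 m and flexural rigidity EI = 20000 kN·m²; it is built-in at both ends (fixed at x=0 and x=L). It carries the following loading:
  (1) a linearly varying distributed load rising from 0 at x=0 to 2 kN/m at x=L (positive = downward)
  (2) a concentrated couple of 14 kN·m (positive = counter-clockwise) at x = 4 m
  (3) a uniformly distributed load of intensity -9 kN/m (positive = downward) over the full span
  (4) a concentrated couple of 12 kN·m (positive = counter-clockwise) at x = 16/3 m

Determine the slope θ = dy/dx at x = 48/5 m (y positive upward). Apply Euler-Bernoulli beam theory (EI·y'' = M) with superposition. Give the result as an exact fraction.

θ(48/5) = -23017/3125000 rad

Load 1 — triangular load w₀=2 kN/m (0→w₀ over full span):
  θ_1 = -w₀(2x(L-x)(L-2x)(x+2L)+x²(L-x)²)/(120LEI) = -2·(2·(48/5)·(16-(48/5))·(16-2·(48/5))·((48/5)+2·16)+(48/5)²·(16-(48/5))²)/(120·16·20000) = 256/390625 rad
Load 2 — applied couple M₀=14 kN·m at a=4 m (b=L-a=12):
  θ_2 = (R_Ax²/2 - M_Ax - M₀(x-a))/EI  [x>a] with R_A=63/64, M_A=-21/8 = ((63/64)·(48/5)²/2 - (-21/8)·(48/5) - 14·((48/5)-4))/20000 = -49/125000 rad
Load 3 — uniform load w=-9 kN/m over full span:
  θ_3 = -wx(L-x)(L-2x)/(12EI) = -(-9)·(48/5)·(16-(48/5))·(16-2·(48/5))/(12·20000) = -576/78125 rad
Load 4 — applied couple M₀=12 kN·m at a=16/3 m (b=L-a=32/3):
  θ_4 = (R_Ax²/2 - M_Ax - M₀(x-a))/EI  [x>a] with R_A=1, M_A=0 = (1·(48/5)²/2 - 0·(48/5) - 12·((48/5)-(16/3)))/20000 = -4/15625 rad
Superposition: θ = Σ θ_i = -23017/3125000 rad ≈ -0.007365 rad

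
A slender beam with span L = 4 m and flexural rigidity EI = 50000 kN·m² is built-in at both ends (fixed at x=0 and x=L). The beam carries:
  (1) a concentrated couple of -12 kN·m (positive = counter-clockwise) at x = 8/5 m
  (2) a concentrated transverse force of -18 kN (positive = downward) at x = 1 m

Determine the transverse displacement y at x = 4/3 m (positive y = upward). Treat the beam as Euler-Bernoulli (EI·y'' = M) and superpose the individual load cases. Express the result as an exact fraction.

Load 1 — applied couple M₀=-12 kN·m at a=8/5 m (b=L-a=12/5):
  y_1 = (R_Ax³/6 - M_Ax²/2)/EI  [x≤a] with R_A=-108/25, M_A=-36/25 = ((-108/25)·(4/3)³/6 - (-36/25)·(4/3)²/2)/50000 = -2/234375 m
Load 2 — point force P=-18 kN at a=1 m (b=L-a=3):
  y_2 = -Pa²(L-x)²(3bL-(3b+a)(L-x))/(6L³EI)  [x>a] = -(-18)·1²·(4-(4/3))²·(3·3·4-(3·3+1)·(4-(4/3)))/(6·4³·50000) = 7/112500 m
Superposition: y = Σ y_i = 151/2812500 m ≈ 0.000054 m

y(4/3) = 151/2812500 m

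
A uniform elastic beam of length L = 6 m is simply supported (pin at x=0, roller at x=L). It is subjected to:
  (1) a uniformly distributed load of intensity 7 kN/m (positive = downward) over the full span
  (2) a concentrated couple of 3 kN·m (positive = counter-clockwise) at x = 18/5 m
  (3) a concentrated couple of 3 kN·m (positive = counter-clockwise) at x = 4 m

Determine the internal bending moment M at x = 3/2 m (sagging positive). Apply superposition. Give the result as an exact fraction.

M(3/2) = 201/8 kN·m

Load 1 — uniform load w=7 kN/m over full span:
  M_1 = wx(L-x)/2 = 7·(3/2)·(6-(3/2))/2 = 189/8 kN·m
Load 2 — applied couple M₀=3 kN·m at a=18/5 m (b=L-a=12/5):
  M_2 = M₀x/L  [x≤a] = 3·(3/2)/6 = 3/4 kN·m
Load 3 — applied couple M₀=3 kN·m at a=4 m (b=L-a=2):
  M_3 = M₀x/L  [x≤a] = 3·(3/2)/6 = 3/4 kN·m
Superposition: M = Σ M_i = 201/8 kN·m ≈ 25.125000 kN·m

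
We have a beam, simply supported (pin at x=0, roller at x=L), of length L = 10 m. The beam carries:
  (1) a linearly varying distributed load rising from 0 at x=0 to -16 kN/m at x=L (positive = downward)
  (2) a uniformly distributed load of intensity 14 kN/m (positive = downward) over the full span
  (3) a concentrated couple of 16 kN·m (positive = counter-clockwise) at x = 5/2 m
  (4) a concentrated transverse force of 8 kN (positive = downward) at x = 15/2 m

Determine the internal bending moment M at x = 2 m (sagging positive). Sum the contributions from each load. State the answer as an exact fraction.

Load 1 — triangular load w₀=-16 kN/m (0→w₀ over full span):
  M_1 = w₀Lx/6 - w₀x³/(6L) = (-16)·10·2/6 - (-16)·2³/(6·10) = -256/5 kN·m
Load 2 — uniform load w=14 kN/m over full span:
  M_2 = wx(L-x)/2 = 14·2·(10-2)/2 = 112 kN·m
Load 3 — applied couple M₀=16 kN·m at a=5/2 m (b=L-a=15/2):
  M_3 = M₀x/L  [x≤a] = 16·2/10 = 16/5 kN·m
Load 4 — point force P=8 kN at a=15/2 m (b=L-a=5/2):
  M_4 = Pbx/L  [x≤a] = 8·(5/2)·2/10 = 4 kN·m
Superposition: M = Σ M_i = 68 kN·m ≈ 68.000000 kN·m

M(2) = 68 kN·m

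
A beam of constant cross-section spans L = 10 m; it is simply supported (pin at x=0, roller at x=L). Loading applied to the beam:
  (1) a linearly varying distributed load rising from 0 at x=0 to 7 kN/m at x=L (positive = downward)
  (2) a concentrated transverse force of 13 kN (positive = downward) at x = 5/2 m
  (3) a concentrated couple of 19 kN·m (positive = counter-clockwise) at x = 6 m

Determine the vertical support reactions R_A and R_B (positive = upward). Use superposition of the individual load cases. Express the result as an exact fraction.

R_A = 1399/60 kN, R_B = 1481/60 kN

Load 1 — triangular load w₀=7 kN/m (0→w₀ over full span):
  R_A = w₀L/6 = 7·10/6 = 35/3 kN
  R_B = w₀L/3 = 7·10/3 = 70/3 kN
Load 2 — point force P=13 kN at a=5/2 m (b=L-a=15/2):
  R_A = Pb/L = 13·(15/2)/10 = 39/4 kN
  R_B = Pa/L = 13·(5/2)/10 = 13/4 kN
Load 3 — applied couple M₀=19 kN·m at a=6 m (b=L-a=4):
  R_A = M₀/L = 19/10 kN
  R_B = -M₀/L = -19/10 kN
Superposition: R_A = 1399/60 kN, R_B = 1481/60 kN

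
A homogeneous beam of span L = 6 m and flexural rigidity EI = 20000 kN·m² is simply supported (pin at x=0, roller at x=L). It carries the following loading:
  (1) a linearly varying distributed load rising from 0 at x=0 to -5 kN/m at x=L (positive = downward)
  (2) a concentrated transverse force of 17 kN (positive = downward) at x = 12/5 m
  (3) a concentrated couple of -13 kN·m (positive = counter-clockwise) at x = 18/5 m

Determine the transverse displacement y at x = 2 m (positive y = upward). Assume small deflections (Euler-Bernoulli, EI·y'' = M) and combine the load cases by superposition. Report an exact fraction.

y(2) = -1739/1875000 m

Load 1 — triangular load w₀=-5 kN/m (0→w₀ over full span):
  y_1 = -w₀x(7L⁴-10L²x²+3x⁴)/(360LEI) = -(-5)·2·(7·6⁴-10·6²·2²+3·2⁴)/(360·6·20000) = 2/1125 m
Load 2 — point force P=17 kN at a=12/5 m (b=L-a=18/5):
  y_2 = -Pbx(L²-b²-x²)/(6LEI)  [x≤a] = -17·(18/5)·2·(6²-(18/5)²-2²)/(6·6·20000) = -2023/625000 m
Load 3 — applied couple M₀=-13 kN·m at a=18/5 m (b=L-a=12/5):
  y_3 = (M₀x³/(6L)+C₁x)/EI  [x≤a] with C₁=M₀(3b²-L²)/(6L)=169/25 = ((-13)·2³/(6·6)+(169/25)·2)/20000 = 299/562500 m
Superposition: y = Σ y_i = -1739/1875000 m ≈ -0.000927 m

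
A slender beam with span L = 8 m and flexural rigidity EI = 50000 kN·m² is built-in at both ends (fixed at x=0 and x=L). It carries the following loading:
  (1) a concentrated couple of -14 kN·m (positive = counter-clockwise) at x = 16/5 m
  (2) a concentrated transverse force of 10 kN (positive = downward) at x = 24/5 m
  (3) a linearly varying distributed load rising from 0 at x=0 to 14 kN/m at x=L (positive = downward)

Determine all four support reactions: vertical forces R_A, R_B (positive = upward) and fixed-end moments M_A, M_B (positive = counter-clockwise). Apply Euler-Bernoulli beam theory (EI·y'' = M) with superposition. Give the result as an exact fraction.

R_A = 89/5 kN, M_A = 538/15 kN·m, R_B = 241/5 kN, M_B = -304/5 kN·m

Load 1 — applied couple M₀=-14 kN·m at a=16/5 m (b=L-a=24/5):
  R_A = 6M₀ab/L³ = 6·(-14)·(16/5)·(24/5)/8³ = -63/25 kN
  M_A = M₀b(2a-b)/L² = (-14)·(24/5)·(2·(16/5)-(24/5))/8² = -42/25 kN·m
  R_B = -6M₀ab/L³ = -6·(-14)·(16/5)·(24/5)/8³ = 63/25 kN
  M_B = M₀a(2b-a)/L² = (-14)·(16/5)·(2·(24/5)-(16/5))/8² = -112/25 kN·m
Load 2 — point force P=10 kN at a=24/5 m (b=L-a=16/5):
  R_A = Pb²(3a+b)/L³ = 10·(16/5)²·(3·(24/5)+(16/5))/8³ = 88/25 kN
  M_A = Pab²/L² = 10·(24/5)·(16/5)²/8² = 192/25 kN·m
  R_B = Pa²(a+3b)/L³ = 10·(24/5)²·((24/5)+3·(16/5))/8³ = 162/25 kN
  M_B = -Pa²b/L² = -10·(24/5)²·(16/5)/8² = -288/25 kN·m
Load 3 — triangular load w₀=14 kN/m (0→w₀ over full span):
  R_A = 3w₀L/20 = 3·14·8/20 = 84/5 kN
  M_A = w₀L²/30 = 14·8²/30 = 448/15 kN·m
  R_B = 7w₀L/20 = 7·14·8/20 = 196/5 kN
  M_B = -w₀L²/20 = -14·8²/20 = -224/5 kN·m
Superposition: R_A = 89/5 kN, M_A = 538/15 kN·m, R_B = 241/5 kN, M_B = -304/5 kN·m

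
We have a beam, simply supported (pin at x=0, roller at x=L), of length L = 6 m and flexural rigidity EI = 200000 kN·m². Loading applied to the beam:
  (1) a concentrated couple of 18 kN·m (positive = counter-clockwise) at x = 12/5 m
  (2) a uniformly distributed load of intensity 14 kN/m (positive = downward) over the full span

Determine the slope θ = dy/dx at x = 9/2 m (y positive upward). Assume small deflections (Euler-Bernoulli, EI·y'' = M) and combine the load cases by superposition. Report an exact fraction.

θ(9/2) = 63/156250 rad

Load 1 — applied couple M₀=18 kN·m at a=12/5 m (b=L-a=18/5):
  θ_1 = (M₀x²/(2L)-M₀(x-a)+C₁)/EI  [x>a] with C₁=M₀(3b²-L²)/(6L)=36/25 = (18·(9/2)²/(2·6)-18·((9/2)-(12/5))+(36/25))/200000 = -1197/40000000 rad
Load 2 — uniform load w=14 kN/m over full span:
  θ_2 = -w(L³-6Lx²+4x³)/(24EI) = -14·(6³-6·6·(9/2)²+4·(9/2)³)/(24·200000) = 693/1600000 rad
Superposition: θ = Σ θ_i = 63/156250 rad ≈ 0.000403 rad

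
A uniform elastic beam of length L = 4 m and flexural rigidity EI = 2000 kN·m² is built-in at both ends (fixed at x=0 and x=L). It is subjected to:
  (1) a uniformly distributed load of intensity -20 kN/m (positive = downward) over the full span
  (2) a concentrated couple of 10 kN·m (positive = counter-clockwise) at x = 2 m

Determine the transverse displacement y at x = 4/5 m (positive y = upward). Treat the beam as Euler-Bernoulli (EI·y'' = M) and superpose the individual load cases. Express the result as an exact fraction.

Load 1 — uniform load w=-20 kN/m over full span:
  y_1 = -wx²(L-x)²/(24EI) = -(-20)·(4/5)²·(4-(4/5))²/(24·2000) = 128/46875 m
Load 2 — applied couple M₀=10 kN·m at a=2 m (b=L-a=2):
  y_2 = (R_Ax³/6 - M_Ax²/2)/EI  [x≤a] with R_A=15/4, M_A=5/2 = ((15/4)·(4/5)³/6 - (5/2)·(4/5)²/2)/2000 = -3/12500 m
Superposition: y = Σ y_i = 467/187500 m ≈ 0.002491 m

y(4/5) = 467/187500 m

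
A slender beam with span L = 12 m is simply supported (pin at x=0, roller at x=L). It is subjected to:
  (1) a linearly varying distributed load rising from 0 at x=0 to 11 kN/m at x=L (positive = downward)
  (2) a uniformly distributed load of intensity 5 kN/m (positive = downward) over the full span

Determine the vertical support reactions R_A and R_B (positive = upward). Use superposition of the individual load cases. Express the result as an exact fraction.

R_A = 52 kN, R_B = 74 kN

Load 1 — triangular load w₀=11 kN/m (0→w₀ over full span):
  R_A = w₀L/6 = 11·12/6 = 22 kN
  R_B = w₀L/3 = 11·12/3 = 44 kN
Load 2 — uniform load w=5 kN/m over full span:
  R_A = wL/2 = 5·12/2 = 30 kN
  R_B = wL/2 = 5·12/2 = 30 kN
Superposition: R_A = 52 kN, R_B = 74 kN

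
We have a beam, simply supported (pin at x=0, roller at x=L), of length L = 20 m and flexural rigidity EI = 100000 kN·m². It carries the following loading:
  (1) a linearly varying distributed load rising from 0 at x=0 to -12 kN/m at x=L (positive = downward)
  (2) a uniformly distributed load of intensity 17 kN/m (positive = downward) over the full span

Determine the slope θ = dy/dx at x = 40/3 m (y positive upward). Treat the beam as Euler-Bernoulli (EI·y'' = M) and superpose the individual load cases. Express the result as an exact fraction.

θ(40/3) = 247/13500 rad

Load 1 — triangular load w₀=-12 kN/m (0→w₀ over full span):
  θ_1 = -w₀(7L⁴-30L²x²+15x⁴)/(360LEI) = -(-12)·(7·20⁴-30·20²·(40/3)²+15·(40/3)⁴)/(360·20·100000) = -91/10125 rad
Load 2 — uniform load w=17 kN/m over full span:
  θ_2 = -w(L³-6Lx²+4x³)/(24EI) = -17·(20³-6·20·(40/3)²+4·(40/3)³)/(24·100000) = 221/8100 rad
Superposition: θ = Σ θ_i = 247/13500 rad ≈ 0.018296 rad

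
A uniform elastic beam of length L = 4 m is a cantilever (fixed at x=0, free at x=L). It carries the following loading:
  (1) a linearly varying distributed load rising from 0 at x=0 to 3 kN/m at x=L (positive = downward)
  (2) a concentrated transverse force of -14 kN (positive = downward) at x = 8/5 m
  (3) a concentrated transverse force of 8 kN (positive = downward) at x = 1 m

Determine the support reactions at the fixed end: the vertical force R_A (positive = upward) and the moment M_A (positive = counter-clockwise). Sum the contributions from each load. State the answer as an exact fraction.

Load 1 — triangular load w₀=3 kN/m (0→w₀ over full span):
  R_A = w₀L/2 = 3·4/2 = 6 kN
  M_A = w₀L²/3 = 3·4²/3 = 16 kN·m
Load 2 — point force P=-14 kN at a=8/5 m (b=L-a=12/5):
  R_A = P = (-14) = -14 kN
  M_A = Pa = (-14)·(8/5) = -112/5 kN·m
Load 3 — point force P=8 kN at a=1 m (b=L-a=3):
  R_A = P = 8 kN
  M_A = Pa = 8·1 = 8 kN·m
Superposition: R_A = 0 kN, M_A = 8/5 kN·m

R_A = 0 kN, M_A = 8/5 kN·m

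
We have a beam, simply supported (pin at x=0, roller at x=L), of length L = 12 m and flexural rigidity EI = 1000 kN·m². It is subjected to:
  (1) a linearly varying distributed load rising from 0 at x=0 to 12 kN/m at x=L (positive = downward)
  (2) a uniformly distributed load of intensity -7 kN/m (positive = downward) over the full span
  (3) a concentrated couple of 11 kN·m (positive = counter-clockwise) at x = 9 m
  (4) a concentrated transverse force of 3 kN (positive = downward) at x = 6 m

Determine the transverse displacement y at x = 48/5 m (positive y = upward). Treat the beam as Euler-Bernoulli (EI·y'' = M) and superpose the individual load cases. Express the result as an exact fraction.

y(48/5) = 359361/31250000 m

Load 1 — triangular load w₀=12 kN/m (0→w₀ over full span):
  y_1 = -w₀x(7L⁴-10L²x²+3x⁴)/(360LEI) = -12·(48/5)·(7·12⁴-10·12²·(48/5)²+3·(48/5)⁴)/(360·12·1000) = -1975104/1953125 m
Load 2 — uniform load w=-7 kN/m over full span:
  y_2 = -wx(L³-2Lx²+x³)/(24EI) = -(-7)·(48/5)·(12³-2·12·(48/5)²+(48/5)³)/(24·1000) = 87696/78125 m
Load 3 — applied couple M₀=11 kN·m at a=9 m (b=L-a=3):
  y_3 = (M₀x³/(6L)-M₀(x-a)²/2+C₁x)/EI  [x>a] with C₁=M₀(3b²-L²)/(6L)=-143/8 = (11·(48/5)³/(6·12)-11·((48/5)-9)²/2+(-143/8)·(48/5))/1000 = -9603/250000 m
Load 4 — point force P=3 kN at a=6 m (b=L-a=6):
  y_4 = -Pa(L-x)(2Lx-a²-x²)/(6LEI)  [x>a] = -3·6·(12-(48/5))·(2·12·(48/5)-6²-(48/5)²)/(6·12·1000) = -1917/31250 m
Superposition: y = Σ y_i = 359361/31250000 m ≈ 0.011500 m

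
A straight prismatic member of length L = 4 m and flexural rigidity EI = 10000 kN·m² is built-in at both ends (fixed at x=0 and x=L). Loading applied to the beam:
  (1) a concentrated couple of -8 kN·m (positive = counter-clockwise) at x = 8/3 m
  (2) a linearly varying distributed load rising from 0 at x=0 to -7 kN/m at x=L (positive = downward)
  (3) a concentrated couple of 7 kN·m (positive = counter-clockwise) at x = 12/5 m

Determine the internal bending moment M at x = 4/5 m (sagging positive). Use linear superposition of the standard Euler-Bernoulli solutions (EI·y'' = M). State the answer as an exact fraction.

Load 1 — applied couple M₀=-8 kN·m at a=8/3 m (b=L-a=4/3):
  M_1 = R_Ax - M_A  [x≤a] with R_A=-8/3, M_A=-8/3 = (-8/3)·(4/5) - (-8/3) = 8/15 kN·m
Load 2 — triangular load w₀=-7 kN/m (0→w₀ over full span):
  M_2 = 3w₀Lx/20 - w₀L²/30 - w₀x³/(6L) = 3·(-7)·4·(4/5)/20 - (-7)·4²/30 - (-7)·(4/5)³/(6·4) = 196/375 kN·m
Load 3 — applied couple M₀=7 kN·m at a=12/5 m (b=L-a=8/5):
  M_3 = R_Ax - M_A  [x≤a] with R_A=63/25, M_A=56/25 = (63/25)·(4/5) - (56/25) = -28/125 kN·m
Superposition: M = Σ M_i = 104/125 kN·m ≈ 0.832000 kN·m

M(4/5) = 104/125 kN·m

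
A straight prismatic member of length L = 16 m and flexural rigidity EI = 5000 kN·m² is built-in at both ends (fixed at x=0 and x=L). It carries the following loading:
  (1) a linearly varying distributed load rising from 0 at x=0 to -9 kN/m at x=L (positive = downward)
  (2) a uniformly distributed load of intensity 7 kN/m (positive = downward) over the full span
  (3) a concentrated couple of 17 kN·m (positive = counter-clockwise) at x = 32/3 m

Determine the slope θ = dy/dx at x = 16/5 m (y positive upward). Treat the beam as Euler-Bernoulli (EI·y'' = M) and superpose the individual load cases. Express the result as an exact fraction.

θ(16/5) = -8018/390625 rad

Load 1 — triangular load w₀=-9 kN/m (0→w₀ over full span):
  θ_1 = -w₀(2x(L-x)(L-2x)(x+2L)+x²(L-x)²)/(120LEI) = -(-9)·(2·(16/5)·(16-(16/5))·(16-2·(16/5))·((16/5)+2·16)+(16/5)²·(16-(16/5))²)/(120·16·5000) = 10752/390625 rad
Load 2 — uniform load w=7 kN/m over full span:
  θ_2 = -wx(L-x)(L-2x)/(12EI) = -7·(16/5)·(16-(16/5))·(16-2·(16/5))/(12·5000) = -3584/78125 rad
Load 3 — applied couple M₀=17 kN·m at a=32/3 m (b=L-a=16/3):
  θ_3 = (R_Ax²/2 - M_Ax)/EI  [x≤a] with R_A=17/12, M_A=17/3 = ((17/12)·(16/5)²/2 - (17/3)·(16/5))/5000 = -34/15625 rad
Superposition: θ = Σ θ_i = -8018/390625 rad ≈ -0.020526 rad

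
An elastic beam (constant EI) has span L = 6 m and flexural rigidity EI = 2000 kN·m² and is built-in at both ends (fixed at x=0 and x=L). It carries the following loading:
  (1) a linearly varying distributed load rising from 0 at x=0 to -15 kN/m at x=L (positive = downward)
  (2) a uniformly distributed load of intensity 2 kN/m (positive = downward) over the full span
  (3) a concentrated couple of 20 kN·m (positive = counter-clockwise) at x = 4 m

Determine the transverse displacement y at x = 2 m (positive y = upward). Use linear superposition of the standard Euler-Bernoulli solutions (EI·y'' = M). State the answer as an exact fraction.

Load 1 — triangular load w₀=-15 kN/m (0→w₀ over full span):
  y_1 = -w₀x²(L-x)²(x+2L)/(120LEI) = -(-15)·2²·(6-2)²·(2+2·6)/(120·6·2000) = 7/750 m
Load 2 — uniform load w=2 kN/m over full span:
  y_2 = -wx²(L-x)²/(24EI) = -2·2²·(6-2)²/(24·2000) = -1/375 m
Load 3 — applied couple M₀=20 kN·m at a=4 m (b=L-a=2):
  y_3 = (R_Ax³/6 - M_Ax²/2)/EI  [x≤a] with R_A=40/9, M_A=20/3 = ((40/9)·2³/6 - (20/3)·2²/2)/2000 = -1/270 m
Superposition: y = Σ y_i = 2/675 m ≈ 0.002963 m

y(2) = 2/675 m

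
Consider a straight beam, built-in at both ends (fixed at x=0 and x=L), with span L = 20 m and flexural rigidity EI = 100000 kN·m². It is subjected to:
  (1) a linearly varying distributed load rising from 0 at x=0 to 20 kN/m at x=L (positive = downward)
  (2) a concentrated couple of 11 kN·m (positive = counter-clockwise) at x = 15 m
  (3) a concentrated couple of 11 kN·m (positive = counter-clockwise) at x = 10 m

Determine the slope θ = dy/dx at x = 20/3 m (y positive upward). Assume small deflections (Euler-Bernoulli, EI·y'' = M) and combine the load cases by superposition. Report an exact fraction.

θ(20/3) = -52091/9720000 rad

Load 1 — triangular load w₀=20 kN/m (0→w₀ over full span):
  θ_1 = -w₀(2x(L-x)(L-2x)(x+2L)+x²(L-x)²)/(120LEI) = -20·(2·(20/3)·(20-(20/3))·(20-2·(20/3))·((20/3)+2·20)+(20/3)²·(20-(20/3))²)/(120·20·100000) = -32/6075 rad
Load 2 — applied couple M₀=11 kN·m at a=15 m (b=L-a=5):
  θ_2 = (R_Ax²/2 - M_Ax)/EI  [x≤a] with R_A=99/160, M_A=55/16 = ((99/160)·(20/3)²/2 - (55/16)·(20/3))/100000 = -11/120000 rad
Load 3 — applied couple M₀=11 kN·m at a=10 m (b=L-a=10):
  θ_3 = (R_Ax²/2 - M_Ax)/EI  [x≤a] with R_A=33/40, M_A=11/4 = ((33/40)·(20/3)²/2 - (11/4)·(20/3))/100000 = 0 rad
Superposition: θ = Σ θ_i = -52091/9720000 rad ≈ -0.005359 rad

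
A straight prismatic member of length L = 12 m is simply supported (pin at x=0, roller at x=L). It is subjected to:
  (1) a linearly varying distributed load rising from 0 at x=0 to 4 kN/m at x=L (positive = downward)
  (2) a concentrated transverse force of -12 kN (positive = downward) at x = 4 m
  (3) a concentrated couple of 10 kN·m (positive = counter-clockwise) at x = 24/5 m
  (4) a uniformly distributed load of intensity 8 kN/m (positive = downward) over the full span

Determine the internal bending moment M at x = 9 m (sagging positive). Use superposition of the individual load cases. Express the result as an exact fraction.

Load 1 — triangular load w₀=4 kN/m (0→w₀ over full span):
  M_1 = w₀Lx/6 - w₀x³/(6L) = 4·12·9/6 - 4·9³/(6·12) = 63/2 kN·m
Load 2 — point force P=-12 kN at a=4 m (b=L-a=8):
  M_2 = Pa(L-x)/L  [x>a] = (-12)·4·(12-9)/12 = -12 kN·m
Load 3 — applied couple M₀=10 kN·m at a=24/5 m (b=L-a=36/5):
  M_3 = M₀x/L - M₀  [x>a] = 10·9/12 - 10 = -5/2 kN·m
Load 4 — uniform load w=8 kN/m over full span:
  M_4 = wx(L-x)/2 = 8·9·(12-9)/2 = 108 kN·m
Superposition: M = Σ M_i = 125 kN·m ≈ 125.000000 kN·m

M(9) = 125 kN·m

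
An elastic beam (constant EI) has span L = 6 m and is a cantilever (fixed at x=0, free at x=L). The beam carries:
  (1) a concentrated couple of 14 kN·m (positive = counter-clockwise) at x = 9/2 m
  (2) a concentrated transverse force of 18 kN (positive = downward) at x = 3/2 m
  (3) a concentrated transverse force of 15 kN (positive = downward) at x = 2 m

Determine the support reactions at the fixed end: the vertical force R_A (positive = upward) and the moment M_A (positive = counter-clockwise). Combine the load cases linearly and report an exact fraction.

R_A = 33 kN, M_A = 43 kN·m

Load 1 — applied couple M₀=14 kN·m at a=9/2 m (b=L-a=3/2):
  R_A = 0 kN
  M_A = -M₀ = -14 kN·m
Load 2 — point force P=18 kN at a=3/2 m (b=L-a=9/2):
  R_A = P = 18 kN
  M_A = Pa = 18·(3/2) = 27 kN·m
Load 3 — point force P=15 kN at a=2 m (b=L-a=4):
  R_A = P = 15 kN
  M_A = Pa = 15·2 = 30 kN·m
Superposition: R_A = 33 kN, M_A = 43 kN·m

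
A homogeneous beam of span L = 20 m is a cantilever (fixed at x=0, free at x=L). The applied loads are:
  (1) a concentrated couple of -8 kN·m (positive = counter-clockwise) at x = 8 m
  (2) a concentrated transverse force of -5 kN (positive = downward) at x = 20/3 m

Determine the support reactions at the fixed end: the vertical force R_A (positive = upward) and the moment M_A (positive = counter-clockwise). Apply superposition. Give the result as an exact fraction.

Load 1 — applied couple M₀=-8 kN·m at a=8 m (b=L-a=12):
  R_A = 0 kN
  M_A = -M₀ = -(-8) = 8 kN·m
Load 2 — point force P=-5 kN at a=20/3 m (b=L-a=40/3):
  R_A = P = (-5) = -5 kN
  M_A = Pa = (-5)·(20/3) = -100/3 kN·m
Superposition: R_A = -5 kN, M_A = -76/3 kN·m

R_A = -5 kN, M_A = -76/3 kN·m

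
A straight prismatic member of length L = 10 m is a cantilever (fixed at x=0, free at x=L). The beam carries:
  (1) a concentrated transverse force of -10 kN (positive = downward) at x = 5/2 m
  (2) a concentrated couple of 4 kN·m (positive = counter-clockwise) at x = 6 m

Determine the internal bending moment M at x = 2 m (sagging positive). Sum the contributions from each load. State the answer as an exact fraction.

Load 1 — point force P=-10 kN at a=5/2 m (b=L-a=15/2):
  M_1 = -P(a-x)  [x≤a] = -(-10)·((5/2)-2) = 5 kN·m
Load 2 — applied couple M₀=4 kN·m at a=6 m (b=L-a=4):
  M_2 = M₀  [x≤a] = 4 = 4 kN·m
Superposition: M = Σ M_i = 9 kN·m ≈ 9.000000 kN·m

M(2) = 9 kN·m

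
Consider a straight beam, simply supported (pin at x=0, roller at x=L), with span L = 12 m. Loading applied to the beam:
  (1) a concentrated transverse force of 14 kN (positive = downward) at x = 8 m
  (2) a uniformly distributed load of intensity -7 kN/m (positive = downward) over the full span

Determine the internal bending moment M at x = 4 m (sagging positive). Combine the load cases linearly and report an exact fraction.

Load 1 — point force P=14 kN at a=8 m (b=L-a=4):
  M_1 = Pbx/L  [x≤a] = 14·4·4/12 = 56/3 kN·m
Load 2 — uniform load w=-7 kN/m over full span:
  M_2 = wx(L-x)/2 = (-7)·4·(12-4)/2 = -112 kN·m
Superposition: M = Σ M_i = -280/3 kN·m ≈ -93.333333 kN·m

M(4) = -280/3 kN·m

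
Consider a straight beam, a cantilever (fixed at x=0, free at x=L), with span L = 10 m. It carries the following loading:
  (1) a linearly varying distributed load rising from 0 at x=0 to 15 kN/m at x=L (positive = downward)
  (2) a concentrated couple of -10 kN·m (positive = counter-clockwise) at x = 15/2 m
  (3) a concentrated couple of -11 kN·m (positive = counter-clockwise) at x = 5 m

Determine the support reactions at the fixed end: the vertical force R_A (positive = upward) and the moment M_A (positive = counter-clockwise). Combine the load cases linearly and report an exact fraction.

R_A = 75 kN, M_A = 521 kN·m

Load 1 — triangular load w₀=15 kN/m (0→w₀ over full span):
  R_A = w₀L/2 = 15·10/2 = 75 kN
  M_A = w₀L²/3 = 15·10²/3 = 500 kN·m
Load 2 — applied couple M₀=-10 kN·m at a=15/2 m (b=L-a=5/2):
  R_A = 0 kN
  M_A = -M₀ = -(-10) = 10 kN·m
Load 3 — applied couple M₀=-11 kN·m at a=5 m (b=L-a=5):
  R_A = 0 kN
  M_A = -M₀ = -(-11) = 11 kN·m
Superposition: R_A = 75 kN, M_A = 521 kN·m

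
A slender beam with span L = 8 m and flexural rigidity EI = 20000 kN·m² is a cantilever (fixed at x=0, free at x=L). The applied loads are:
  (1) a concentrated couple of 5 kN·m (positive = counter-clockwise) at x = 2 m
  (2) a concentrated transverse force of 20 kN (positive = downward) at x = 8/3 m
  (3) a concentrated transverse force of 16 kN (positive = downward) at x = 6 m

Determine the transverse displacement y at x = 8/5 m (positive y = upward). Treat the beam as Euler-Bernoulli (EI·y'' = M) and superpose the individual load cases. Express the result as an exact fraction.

y(8/5) = -1877/234375 m

Load 1 — applied couple M₀=5 kN·m at a=2 m (b=L-a=6):
  y_1 = M₀x²/(2EI)  [x≤a] = 5·(8/5)²/(2·20000) = 1/3125 m
Load 2 — point force P=20 kN at a=8/3 m (b=L-a=16/3):
  y_2 = -Px²(3a-x)/(6EI)  [x≤a] = -20·(8/5)²·(3·(8/3)-(8/5))/(6·20000) = -128/46875 m
Load 3 — point force P=16 kN at a=6 m (b=L-a=2):
  y_3 = -Px²(3a-x)/(6EI)  [x≤a] = -16·(8/5)²·(3·6-(8/5))/(6·20000) = -1312/234375 m
Superposition: y = Σ y_i = -1877/234375 m ≈ -0.008009 m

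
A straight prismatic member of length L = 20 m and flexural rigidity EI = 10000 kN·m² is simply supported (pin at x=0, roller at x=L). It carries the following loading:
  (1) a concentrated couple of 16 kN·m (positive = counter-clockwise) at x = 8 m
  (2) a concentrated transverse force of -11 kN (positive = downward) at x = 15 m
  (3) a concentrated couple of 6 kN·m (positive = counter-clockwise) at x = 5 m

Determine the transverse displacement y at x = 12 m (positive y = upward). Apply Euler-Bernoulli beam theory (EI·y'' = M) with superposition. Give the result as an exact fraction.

y(12) = 3057/20000 m

Load 1 — applied couple M₀=16 kN·m at a=8 m (b=L-a=12):
  y_1 = (M₀x³/(6L)-M₀(x-a)²/2+C₁x)/EI  [x>a] with C₁=M₀(3b²-L²)/(6L)=64/15 = (16·12³/(6·20)-16·(12-8)²/2+(64/15)·12)/10000 = 48/3125 m
Load 2 — point force P=-11 kN at a=15 m (b=L-a=5):
  y_2 = -Pbx(L²-b²-x²)/(6LEI)  [x≤a] = -(-11)·5·12·(20²-5²-12²)/(6·20·10000) = 2541/20000 m
Load 3 — applied couple M₀=6 kN·m at a=5 m (b=L-a=15):
  y_3 = (M₀x³/(6L)-M₀(x-a)²/2+C₁x)/EI  [x>a] with C₁=M₀(3b²-L²)/(6L)=55/4 = (6·12³/(6·20)-6·(12-5)²/2+(55/4)·12)/10000 = 261/25000 m
Superposition: y = Σ y_i = 3057/20000 m ≈ 0.152850 m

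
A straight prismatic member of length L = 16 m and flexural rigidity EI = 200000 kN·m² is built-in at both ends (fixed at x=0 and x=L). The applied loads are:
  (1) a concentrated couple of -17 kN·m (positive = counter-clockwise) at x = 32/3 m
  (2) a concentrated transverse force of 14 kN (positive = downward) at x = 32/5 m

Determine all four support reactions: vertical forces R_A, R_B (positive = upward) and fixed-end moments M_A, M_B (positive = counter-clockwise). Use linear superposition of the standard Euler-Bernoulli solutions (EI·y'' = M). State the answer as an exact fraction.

Load 1 — applied couple M₀=-17 kN·m at a=32/3 m (b=L-a=16/3):
  R_A = 6M₀ab/L³ = 6·(-17)·(32/3)·(16/3)/16³ = -17/12 kN
  M_A = M₀b(2a-b)/L² = (-17)·(16/3)·(2·(32/3)-(16/3))/16² = -17/3 kN·m
  R_B = -6M₀ab/L³ = -6·(-17)·(32/3)·(16/3)/16³ = 17/12 kN
  M_B = M₀a(2b-a)/L² = (-17)·(32/3)·(2·(16/3)-(32/3))/16² = 0 kN·m
Load 2 — point force P=14 kN at a=32/5 m (b=L-a=48/5):
  R_A = Pb²(3a+b)/L³ = 14·(48/5)²·(3·(32/5)+(48/5))/16³ = 1134/125 kN
  M_A = Pab²/L² = 14·(32/5)·(48/5)²/16² = 4032/125 kN·m
  R_B = Pa²(a+3b)/L³ = 14·(32/5)²·((32/5)+3·(48/5))/16³ = 616/125 kN
  M_B = -Pa²b/L² = -14·(32/5)²·(48/5)/16² = -2688/125 kN·m
Superposition: R_A = 11483/1500 kN, M_A = 9971/375 kN·m, R_B = 9517/1500 kN, M_B = -2688/125 kN·m

R_A = 11483/1500 kN, M_A = 9971/375 kN·m, R_B = 9517/1500 kN, M_B = -2688/125 kN·m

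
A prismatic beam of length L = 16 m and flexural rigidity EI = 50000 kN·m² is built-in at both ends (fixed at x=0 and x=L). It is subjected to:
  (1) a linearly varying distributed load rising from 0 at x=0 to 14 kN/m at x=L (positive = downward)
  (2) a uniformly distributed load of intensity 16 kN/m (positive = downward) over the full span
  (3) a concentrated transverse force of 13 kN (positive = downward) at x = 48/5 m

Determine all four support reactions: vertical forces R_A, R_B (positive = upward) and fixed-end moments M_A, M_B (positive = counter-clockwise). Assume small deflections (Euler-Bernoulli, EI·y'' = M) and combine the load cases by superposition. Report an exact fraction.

R_A = 20772/125 kN, M_A = 60096/125 kN·m, R_B = 26853/125 kN, M_B = -206432/375 kN·m

Load 1 — triangular load w₀=14 kN/m (0→w₀ over full span):
  R_A = 3w₀L/20 = 3·14·16/20 = 168/5 kN
  M_A = w₀L²/30 = 14·16²/30 = 1792/15 kN·m
  R_B = 7w₀L/20 = 7·14·16/20 = 392/5 kN
  M_B = -w₀L²/20 = -14·16²/20 = -896/5 kN·m
Load 2 — uniform load w=16 kN/m over full span:
  R_A = wL/2 = 16·16/2 = 128 kN
  M_A = wL²/12 = 16·16²/12 = 1024/3 kN·m
  R_B = wL/2 = 16·16/2 = 128 kN
  M_B = -wL²/12 = -16·16²/12 = -1024/3 kN·m
Load 3 — point force P=13 kN at a=48/5 m (b=L-a=32/5):
  R_A = Pb²(3a+b)/L³ = 13·(32/5)²·(3·(48/5)+(32/5))/16³ = 572/125 kN
  M_A = Pab²/L² = 13·(48/5)·(32/5)²/16² = 2496/125 kN·m
  R_B = Pa²(a+3b)/L³ = 13·(48/5)²·((48/5)+3·(32/5))/16³ = 1053/125 kN
  M_B = -Pa²b/L² = -13·(48/5)²·(32/5)/16² = -3744/125 kN·m
Superposition: R_A = 20772/125 kN, M_A = 60096/125 kN·m, R_B = 26853/125 kN, M_B = -206432/375 kN·m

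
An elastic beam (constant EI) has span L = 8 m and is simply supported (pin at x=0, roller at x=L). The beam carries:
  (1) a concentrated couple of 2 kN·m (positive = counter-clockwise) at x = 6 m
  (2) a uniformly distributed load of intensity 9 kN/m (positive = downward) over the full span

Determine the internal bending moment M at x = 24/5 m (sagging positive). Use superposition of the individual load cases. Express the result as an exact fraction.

M(24/5) = 1758/25 kN·m

Load 1 — applied couple M₀=2 kN·m at a=6 m (b=L-a=2):
  M_1 = M₀x/L  [x≤a] = 2·(24/5)/8 = 6/5 kN·m
Load 2 — uniform load w=9 kN/m over full span:
  M_2 = wx(L-x)/2 = 9·(24/5)·(8-(24/5))/2 = 1728/25 kN·m
Superposition: M = Σ M_i = 1758/25 kN·m ≈ 70.320000 kN·m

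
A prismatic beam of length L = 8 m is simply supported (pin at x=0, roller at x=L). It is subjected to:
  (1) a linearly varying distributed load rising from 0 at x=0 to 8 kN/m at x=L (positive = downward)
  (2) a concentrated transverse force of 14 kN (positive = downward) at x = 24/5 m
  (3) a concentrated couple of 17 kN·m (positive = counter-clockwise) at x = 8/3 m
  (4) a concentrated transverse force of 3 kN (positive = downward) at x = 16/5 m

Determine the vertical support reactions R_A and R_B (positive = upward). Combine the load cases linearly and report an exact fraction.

R_A = 2423/120 kN, R_B = 3457/120 kN

Load 1 — triangular load w₀=8 kN/m (0→w₀ over full span):
  R_A = w₀L/6 = 8·8/6 = 32/3 kN
  R_B = w₀L/3 = 8·8/3 = 64/3 kN
Load 2 — point force P=14 kN at a=24/5 m (b=L-a=16/5):
  R_A = Pb/L = 14·(16/5)/8 = 28/5 kN
  R_B = Pa/L = 14·(24/5)/8 = 42/5 kN
Load 3 — applied couple M₀=17 kN·m at a=8/3 m (b=L-a=16/3):
  R_A = M₀/L = 17/8 kN
  R_B = -M₀/L = -17/8 kN
Load 4 — point force P=3 kN at a=16/5 m (b=L-a=24/5):
  R_A = Pb/L = 3·(24/5)/8 = 9/5 kN
  R_B = Pa/L = 3·(16/5)/8 = 6/5 kN
Superposition: R_A = 2423/120 kN, R_B = 3457/120 kN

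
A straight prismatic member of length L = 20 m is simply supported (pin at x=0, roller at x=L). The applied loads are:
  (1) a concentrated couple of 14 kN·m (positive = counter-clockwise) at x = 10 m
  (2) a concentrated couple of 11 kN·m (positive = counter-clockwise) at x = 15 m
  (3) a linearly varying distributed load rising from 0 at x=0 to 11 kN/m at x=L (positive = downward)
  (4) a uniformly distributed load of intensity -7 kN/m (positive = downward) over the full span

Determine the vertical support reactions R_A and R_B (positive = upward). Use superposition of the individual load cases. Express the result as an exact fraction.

R_A = -385/12 kN, R_B = 25/12 kN

Load 1 — applied couple M₀=14 kN·m at a=10 m (b=L-a=10):
  R_A = M₀/L = 14/20 = 7/10 kN
  R_B = -M₀/L = -14/20 = -7/10 kN
Load 2 — applied couple M₀=11 kN·m at a=15 m (b=L-a=5):
  R_A = M₀/L = 11/20 kN
  R_B = -M₀/L = -11/20 kN
Load 3 — triangular load w₀=11 kN/m (0→w₀ over full span):
  R_A = w₀L/6 = 11·20/6 = 110/3 kN
  R_B = w₀L/3 = 11·20/3 = 220/3 kN
Load 4 — uniform load w=-7 kN/m over full span:
  R_A = wL/2 = (-7)·20/2 = -70 kN
  R_B = wL/2 = (-7)·20/2 = -70 kN
Superposition: R_A = -385/12 kN, R_B = 25/12 kN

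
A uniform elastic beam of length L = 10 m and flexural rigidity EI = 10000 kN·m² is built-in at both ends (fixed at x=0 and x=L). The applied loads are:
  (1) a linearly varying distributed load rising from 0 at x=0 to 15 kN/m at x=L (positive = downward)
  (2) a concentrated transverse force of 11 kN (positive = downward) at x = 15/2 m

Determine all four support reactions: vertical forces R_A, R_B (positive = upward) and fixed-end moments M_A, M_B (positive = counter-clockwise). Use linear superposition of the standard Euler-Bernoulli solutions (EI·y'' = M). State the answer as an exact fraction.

R_A = 775/32 kN, M_A = 1765/32 kN·m, R_B = 1977/32 kN, M_B = -2895/32 kN·m

Load 1 — triangular load w₀=15 kN/m (0→w₀ over full span):
  R_A = 3w₀L/20 = 3·15·10/20 = 45/2 kN
  M_A = w₀L²/30 = 15·10²/30 = 50 kN·m
  R_B = 7w₀L/20 = 7·15·10/20 = 105/2 kN
  M_B = -w₀L²/20 = -15·10²/20 = -75 kN·m
Load 2 — point force P=11 kN at a=15/2 m (b=L-a=5/2):
  R_A = Pb²(3a+b)/L³ = 11·(5/2)²·(3·(15/2)+(5/2))/10³ = 55/32 kN
  M_A = Pab²/L² = 11·(15/2)·(5/2)²/10² = 165/32 kN·m
  R_B = Pa²(a+3b)/L³ = 11·(15/2)²·((15/2)+3·(5/2))/10³ = 297/32 kN
  M_B = -Pa²b/L² = -11·(15/2)²·(5/2)/10² = -495/32 kN·m
Superposition: R_A = 775/32 kN, M_A = 1765/32 kN·m, R_B = 1977/32 kN, M_B = -2895/32 kN·m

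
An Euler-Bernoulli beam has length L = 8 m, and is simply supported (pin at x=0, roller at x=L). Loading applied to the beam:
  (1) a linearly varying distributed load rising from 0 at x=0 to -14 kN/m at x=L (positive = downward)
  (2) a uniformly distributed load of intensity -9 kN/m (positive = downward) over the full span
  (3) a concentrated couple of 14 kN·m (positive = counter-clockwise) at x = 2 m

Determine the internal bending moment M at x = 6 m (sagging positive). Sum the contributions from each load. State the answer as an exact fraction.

M(6) = -213/2 kN·m

Load 1 — triangular load w₀=-14 kN/m (0→w₀ over full span):
  M_1 = w₀Lx/6 - w₀x³/(6L) = (-14)·8·6/6 - (-14)·6³/(6·8) = -49 kN·m
Load 2 — uniform load w=-9 kN/m over full span:
  M_2 = wx(L-x)/2 = (-9)·6·(8-6)/2 = -54 kN·m
Load 3 — applied couple M₀=14 kN·m at a=2 m (b=L-a=6):
  M_3 = M₀x/L - M₀  [x>a] = 14·6/8 - 14 = -7/2 kN·m
Superposition: M = Σ M_i = -213/2 kN·m ≈ -106.500000 kN·m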